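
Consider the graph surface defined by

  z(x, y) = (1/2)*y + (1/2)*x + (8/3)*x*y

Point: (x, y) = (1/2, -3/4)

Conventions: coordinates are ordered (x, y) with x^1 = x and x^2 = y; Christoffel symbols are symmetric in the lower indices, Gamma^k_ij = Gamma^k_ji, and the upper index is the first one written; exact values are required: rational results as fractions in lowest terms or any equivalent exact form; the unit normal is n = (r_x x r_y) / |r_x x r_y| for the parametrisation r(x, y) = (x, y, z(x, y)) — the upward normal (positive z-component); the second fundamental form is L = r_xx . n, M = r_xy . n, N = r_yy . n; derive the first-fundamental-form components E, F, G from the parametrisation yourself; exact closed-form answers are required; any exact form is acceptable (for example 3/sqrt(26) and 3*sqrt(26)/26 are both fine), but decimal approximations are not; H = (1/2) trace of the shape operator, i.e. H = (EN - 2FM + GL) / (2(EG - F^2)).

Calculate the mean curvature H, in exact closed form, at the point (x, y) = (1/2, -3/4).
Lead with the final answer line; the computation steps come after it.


Answer: H = 396*sqrt(238)/14161

z_x = -3/2, z_y = 11/6, z_xx = 0, z_xy = 8/3, z_yy = 0
E = 13/4, F = -11/4, G = 157/36; answer radicand W^2 = 119/18
unnormalised second-form numerators: l = 0, m = 8/3, n = 0; L = l/sqrt(119/18), and similarly M = m/sqrt(W^2), N = n/sqrt(W^2)
H = (E*n - 2*F*m + G*l) / (2*(EG - F^2)*sqrt(W^2)); E*n - 2*F*m + G*l = 44/3, EG - F^2 = 119/18, so H = (132/119)/sqrt(119/18)


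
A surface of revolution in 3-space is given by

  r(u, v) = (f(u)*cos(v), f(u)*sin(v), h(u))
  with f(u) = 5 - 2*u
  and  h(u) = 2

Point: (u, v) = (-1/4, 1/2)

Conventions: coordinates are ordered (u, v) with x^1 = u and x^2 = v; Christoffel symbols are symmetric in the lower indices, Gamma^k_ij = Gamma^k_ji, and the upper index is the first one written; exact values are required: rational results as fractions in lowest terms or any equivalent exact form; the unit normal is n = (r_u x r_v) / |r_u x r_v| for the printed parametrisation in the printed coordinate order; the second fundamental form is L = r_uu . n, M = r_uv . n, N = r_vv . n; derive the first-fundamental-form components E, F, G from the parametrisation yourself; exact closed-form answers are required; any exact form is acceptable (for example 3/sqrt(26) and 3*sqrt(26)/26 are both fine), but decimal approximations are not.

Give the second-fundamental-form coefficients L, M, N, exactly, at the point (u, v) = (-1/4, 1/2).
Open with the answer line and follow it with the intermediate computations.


Answer: L = 0, M = 0, N = 0

f = 11/2, f' = -2, f'' = 0, h' = 0, h'' = 0
E = 4, F = 0, G = 121/4; answer radicand W^2 = 4
unnormalised second-form numerators: l = 0, m = 0, n = 0; L = l/sqrt(4), and similarly M = m/sqrt(W^2), N = n/sqrt(W^2)


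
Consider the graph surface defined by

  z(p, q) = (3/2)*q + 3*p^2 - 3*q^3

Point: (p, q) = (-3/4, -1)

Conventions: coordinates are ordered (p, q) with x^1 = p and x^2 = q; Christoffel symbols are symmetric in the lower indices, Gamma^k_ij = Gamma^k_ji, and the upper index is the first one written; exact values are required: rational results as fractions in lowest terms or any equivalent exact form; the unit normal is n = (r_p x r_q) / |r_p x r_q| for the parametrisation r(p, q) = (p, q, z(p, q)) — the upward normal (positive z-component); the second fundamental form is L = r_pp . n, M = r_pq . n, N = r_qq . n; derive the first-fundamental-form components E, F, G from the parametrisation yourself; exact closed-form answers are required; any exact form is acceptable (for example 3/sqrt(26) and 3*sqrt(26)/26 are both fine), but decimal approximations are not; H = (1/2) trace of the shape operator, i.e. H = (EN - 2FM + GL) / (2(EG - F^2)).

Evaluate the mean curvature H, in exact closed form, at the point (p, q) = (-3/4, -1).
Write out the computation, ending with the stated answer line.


z_p = -9/2, z_q = -15/2, z_pp = 6, z_pq = 0, z_qq = 18
E = 85/4, F = 135/4, G = 229/4; answer radicand W^2 = 155/2
unnormalised second-form numerators: l = 6, m = 0, n = 18; L = l/sqrt(155/2), and similarly M = m/sqrt(W^2), N = n/sqrt(W^2)
H = (E*n - 2*F*m + G*l) / (2*(EG - F^2)*sqrt(W^2)); E*n - 2*F*m + G*l = 726, EG - F^2 = 155/2, so H = (726/155)/sqrt(155/2)

Answer: H = 726*sqrt(310)/24025


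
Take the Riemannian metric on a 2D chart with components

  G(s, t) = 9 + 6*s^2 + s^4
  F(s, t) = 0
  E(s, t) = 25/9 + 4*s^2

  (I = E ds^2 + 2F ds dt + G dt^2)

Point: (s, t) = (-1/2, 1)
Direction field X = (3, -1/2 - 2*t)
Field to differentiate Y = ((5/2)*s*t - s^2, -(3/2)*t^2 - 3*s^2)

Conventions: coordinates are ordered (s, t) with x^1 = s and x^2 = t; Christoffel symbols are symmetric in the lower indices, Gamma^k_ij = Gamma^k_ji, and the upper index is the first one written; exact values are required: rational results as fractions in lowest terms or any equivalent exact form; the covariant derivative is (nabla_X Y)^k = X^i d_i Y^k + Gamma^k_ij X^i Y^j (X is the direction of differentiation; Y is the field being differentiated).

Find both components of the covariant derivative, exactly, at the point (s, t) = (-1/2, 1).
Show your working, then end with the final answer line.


E = 34/9, F = 0, G = 169/16 at the point
E_s = -4, E_t = 0, F_s = 0, F_t = 0, G_s = -13/2, G_t = 0
EG - F^2 = 2873/72;  g^inv = (72/2873) * [[169/16, 0], [0, 34/9]]
first-kind symbols [ij,l] = (1/2)(d_i g_jl + d_j g_il - d_l g_ij): [ss,s] = E_s/2 = -2, [ss,t] = F_s - E_t/2 = 0, [st,s] = E_t/2 = 0, [st,t] = G_s/2 = -13/4, [tt,s] = F_t - G_s/2 = 13/4, [tt,t] = G_t/2 = 0
Gamma^s_ij = (G*[ij,s] - F*[ij,t])/(EG - F^2), Gamma^t_ij = (E*[ij,t] - F*[ij,s])/(EG - F^2)
Gamma_sss = -9/17, Gamma_sst = 0, Gamma_stt = 117/136, Gamma_tss = 0, Gamma_tst = -4/13, Gamma_ttt = 0
X = (3, -5/2), Y = (-3/2, -9/4) at the point

Answer: (nabla_X Y)^s = 22681/1088, (nabla_X Y)^t = 453/26


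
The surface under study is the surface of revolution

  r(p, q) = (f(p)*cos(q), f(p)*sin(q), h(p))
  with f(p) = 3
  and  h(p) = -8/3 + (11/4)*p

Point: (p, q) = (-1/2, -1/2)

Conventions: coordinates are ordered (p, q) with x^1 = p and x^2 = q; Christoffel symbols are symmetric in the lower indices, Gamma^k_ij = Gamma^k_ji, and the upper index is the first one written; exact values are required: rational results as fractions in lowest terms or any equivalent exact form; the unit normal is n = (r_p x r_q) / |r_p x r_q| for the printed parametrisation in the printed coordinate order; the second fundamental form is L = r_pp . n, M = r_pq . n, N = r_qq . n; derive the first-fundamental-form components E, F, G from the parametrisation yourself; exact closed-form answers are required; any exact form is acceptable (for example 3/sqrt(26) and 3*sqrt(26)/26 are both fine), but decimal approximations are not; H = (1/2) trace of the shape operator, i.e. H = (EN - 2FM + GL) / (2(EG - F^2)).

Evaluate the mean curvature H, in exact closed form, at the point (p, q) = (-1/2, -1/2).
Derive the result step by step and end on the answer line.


f = 3, f' = 0, f'' = 0, h' = 11/4, h'' = 0
E = 121/16, F = 0, G = 9; answer radicand W^2 = 121/16
unnormalised second-form numerators: l = 0, m = 0, n = 33/4; L = l/sqrt(121/16), and similarly M = m/sqrt(W^2), N = n/sqrt(W^2)
H = (E*n - 2*F*m + G*l) / (2*(EG - F^2)*sqrt(W^2)); E*n - 2*F*m + G*l = 3993/64, EG - F^2 = 1089/16, so H = (11/24)/sqrt(121/16)

Answer: H = 1/6


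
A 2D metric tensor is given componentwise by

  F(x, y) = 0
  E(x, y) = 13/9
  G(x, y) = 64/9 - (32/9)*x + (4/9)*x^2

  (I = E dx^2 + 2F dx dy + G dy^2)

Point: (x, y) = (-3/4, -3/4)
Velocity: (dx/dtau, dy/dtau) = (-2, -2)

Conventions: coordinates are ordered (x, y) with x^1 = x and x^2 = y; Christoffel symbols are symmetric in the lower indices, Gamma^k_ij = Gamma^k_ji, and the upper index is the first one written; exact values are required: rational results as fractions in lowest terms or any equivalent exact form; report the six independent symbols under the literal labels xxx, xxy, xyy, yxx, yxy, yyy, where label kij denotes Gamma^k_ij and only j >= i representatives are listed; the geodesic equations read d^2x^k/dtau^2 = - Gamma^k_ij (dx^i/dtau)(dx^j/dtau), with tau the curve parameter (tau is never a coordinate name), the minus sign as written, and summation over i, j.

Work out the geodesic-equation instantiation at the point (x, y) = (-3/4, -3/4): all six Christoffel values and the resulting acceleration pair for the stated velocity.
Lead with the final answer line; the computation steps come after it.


Answer: Gamma_xxx = 0, Gamma_xxy = 0, Gamma_xyy = 19/13, Gamma_yxx = 0, Gamma_yxy = -4/19, Gamma_yyy = 0; accelerations (d^2x/dtau^2, d^2y/dtau^2) = (-76/13, 32/19)

E = 13/9, F = 0, G = 361/36 at the point
E_x = 0, E_y = 0, F_x = 0, F_y = 0, G_x = -38/9, G_y = 0
EG - F^2 = 4693/324;  g^inv = (324/4693) * [[361/36, 0], [0, 13/9]]
first-kind symbols [ij,l] = (1/2)(d_i g_jl + d_j g_il - d_l g_ij): [xx,x] = E_x/2 = 0, [xx,y] = F_x - E_y/2 = 0, [xy,x] = E_y/2 = 0, [xy,y] = G_x/2 = -19/9, [yy,x] = F_y - G_x/2 = 19/9, [yy,y] = G_y/2 = 0
Gamma^x_ij = (G*[ij,x] - F*[ij,y])/(EG - F^2), Gamma^y_ij = (E*[ij,y] - F*[ij,x])/(EG - F^2)
Gamma_xxx = 0, Gamma_xxy = 0, Gamma_xyy = 19/13, Gamma_yxx = 0, Gamma_yxy = -4/19, Gamma_yyy = 0
d^2x/dtau^2 = -(Gamma_xxx*(-2)^2 + 2*Gamma_xxy*(-2)*(-2) + Gamma_xyy*(-2)^2) = -76/13
d^2y/dtau^2 = -(Gamma_yxx*(-2)^2 + 2*Gamma_yxy*(-2)*(-2) + Gamma_yyy*(-2)^2) = 32/19


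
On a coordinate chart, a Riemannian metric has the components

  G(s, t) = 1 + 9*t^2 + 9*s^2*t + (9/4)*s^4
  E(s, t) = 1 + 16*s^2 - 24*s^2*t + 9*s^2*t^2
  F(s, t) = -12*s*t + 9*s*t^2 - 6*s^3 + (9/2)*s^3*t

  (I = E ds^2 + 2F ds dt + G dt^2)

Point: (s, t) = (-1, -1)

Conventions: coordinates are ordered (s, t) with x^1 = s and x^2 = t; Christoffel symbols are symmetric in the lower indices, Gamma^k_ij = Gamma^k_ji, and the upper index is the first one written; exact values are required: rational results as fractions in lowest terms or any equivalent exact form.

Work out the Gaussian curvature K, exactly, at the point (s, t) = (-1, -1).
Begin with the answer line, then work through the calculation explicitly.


Answer: K = -480/43681

E = 50, F = -21/2, G = 13/4, EG - F^2 = 209/4 at the point
E_s = -98, E_t = -42, F_s = -21/2, F_t = 51/2, G_s = 9, G_t = -9
E_tt = 18, F_st = -33/2, G_ss = 9
Evaluate Brioschi's two determinant matrices M1, M2 and divide by (EG - F^2)^2.
M1 = [[-E_tt/2 + F_st - G_ss/2, E_s/2, F_s - E_t/2], [F_t - G_s/2, E, F], [G_t/2, F, G]] = [[-30, -49, 21/2], [21, 50, -21/2], [-9/2, -21/2, 13/4]]; det M1 = -1965/4
M2 = [[0, E_t/2, G_s/2], [E_t/2, E, F], [G_s/2, F, G]] = [[0, -21, 9/2], [-21, 50, -21/2], [9/2, -21/2, 13/4]]; det M2 = -1845/4
det M1 - det M2 = -30; K = -30 / (209/4)^2 = -480/43681


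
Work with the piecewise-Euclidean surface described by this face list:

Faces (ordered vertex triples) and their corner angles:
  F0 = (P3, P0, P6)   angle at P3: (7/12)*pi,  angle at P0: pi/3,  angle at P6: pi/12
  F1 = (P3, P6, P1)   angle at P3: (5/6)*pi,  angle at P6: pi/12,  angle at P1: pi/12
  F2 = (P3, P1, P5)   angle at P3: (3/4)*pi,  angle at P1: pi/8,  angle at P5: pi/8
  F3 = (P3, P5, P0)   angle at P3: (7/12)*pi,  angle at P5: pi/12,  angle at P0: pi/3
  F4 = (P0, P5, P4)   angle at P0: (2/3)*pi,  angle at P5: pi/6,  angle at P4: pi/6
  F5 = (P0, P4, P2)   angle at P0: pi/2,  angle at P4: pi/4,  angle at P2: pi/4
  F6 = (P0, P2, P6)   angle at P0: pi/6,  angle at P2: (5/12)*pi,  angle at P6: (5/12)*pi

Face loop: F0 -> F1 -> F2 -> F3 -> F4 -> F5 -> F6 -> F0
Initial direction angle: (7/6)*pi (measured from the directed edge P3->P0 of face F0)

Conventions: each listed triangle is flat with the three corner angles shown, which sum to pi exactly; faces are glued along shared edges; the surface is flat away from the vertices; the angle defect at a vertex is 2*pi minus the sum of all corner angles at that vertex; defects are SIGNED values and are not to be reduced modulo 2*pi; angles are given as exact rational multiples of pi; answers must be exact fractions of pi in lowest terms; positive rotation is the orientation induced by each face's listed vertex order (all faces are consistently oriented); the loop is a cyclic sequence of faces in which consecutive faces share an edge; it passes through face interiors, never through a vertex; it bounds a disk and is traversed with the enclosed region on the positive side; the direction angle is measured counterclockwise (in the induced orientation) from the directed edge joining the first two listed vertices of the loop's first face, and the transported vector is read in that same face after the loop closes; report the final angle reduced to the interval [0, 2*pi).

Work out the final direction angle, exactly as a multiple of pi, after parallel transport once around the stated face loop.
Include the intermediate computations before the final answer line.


enclosed vertex P0: corner angles sum to 2*pi, defect = 2*pi - 2*pi = 0
enclosed vertex P3: corner angles sum to (11/4)*pi, defect = 2*pi - (11/4)*pi = (-3/4)*pi
summing the enclosed defects onto the initial angle, mod 2*pi in the induced orientation:
final angle = (7/6)*pi - (3/4)*pi = (5/12)*pi (mod 2*pi)

Answer: final direction angle = (5/12)*pi


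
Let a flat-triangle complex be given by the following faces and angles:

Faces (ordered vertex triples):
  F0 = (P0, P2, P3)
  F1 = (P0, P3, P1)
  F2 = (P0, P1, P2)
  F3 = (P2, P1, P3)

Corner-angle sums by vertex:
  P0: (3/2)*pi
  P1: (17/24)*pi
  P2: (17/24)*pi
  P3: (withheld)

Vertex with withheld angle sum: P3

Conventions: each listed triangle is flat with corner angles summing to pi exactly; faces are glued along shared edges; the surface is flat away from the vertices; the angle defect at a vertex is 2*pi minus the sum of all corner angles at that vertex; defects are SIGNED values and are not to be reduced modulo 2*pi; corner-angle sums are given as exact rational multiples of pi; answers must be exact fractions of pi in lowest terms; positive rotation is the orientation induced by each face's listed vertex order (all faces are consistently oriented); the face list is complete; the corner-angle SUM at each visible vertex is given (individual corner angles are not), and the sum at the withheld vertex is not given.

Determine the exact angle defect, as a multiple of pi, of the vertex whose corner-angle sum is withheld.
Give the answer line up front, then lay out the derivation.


Answer: defect(P3) = (11/12)*pi

V = 4, E = 6, F = 4; chi = V - E + F = 2
Gauss-Bonnet: total defect = 2*pi*chi = 4*pi; visible defects sum to (37/12)*pi


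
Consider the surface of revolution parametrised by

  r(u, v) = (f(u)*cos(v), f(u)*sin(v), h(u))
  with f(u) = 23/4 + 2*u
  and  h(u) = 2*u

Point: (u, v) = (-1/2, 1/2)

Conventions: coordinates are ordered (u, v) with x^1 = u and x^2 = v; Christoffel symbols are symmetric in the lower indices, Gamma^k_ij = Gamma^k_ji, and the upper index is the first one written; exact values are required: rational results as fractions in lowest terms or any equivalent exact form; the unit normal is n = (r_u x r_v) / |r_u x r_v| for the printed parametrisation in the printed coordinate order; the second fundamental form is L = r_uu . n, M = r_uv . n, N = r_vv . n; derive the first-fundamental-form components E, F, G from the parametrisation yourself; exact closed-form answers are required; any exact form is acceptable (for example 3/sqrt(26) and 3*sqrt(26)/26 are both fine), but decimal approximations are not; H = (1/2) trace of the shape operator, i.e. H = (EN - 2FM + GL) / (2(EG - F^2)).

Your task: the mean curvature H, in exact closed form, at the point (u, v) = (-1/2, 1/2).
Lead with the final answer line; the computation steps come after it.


Answer: H = sqrt(2)/19

f = 19/4, f' = 2, f'' = 0, h' = 2, h'' = 0
E = 8, F = 0, G = 361/16; answer radicand W^2 = 8
unnormalised second-form numerators: l = 0, m = 0, n = 19/2; L = l/sqrt(8), and similarly M = m/sqrt(W^2), N = n/sqrt(W^2)
H = (E*n - 2*F*m + G*l) / (2*(EG - F^2)*sqrt(W^2)); E*n - 2*F*m + G*l = 76, EG - F^2 = 361/2, so H = (4/19)/sqrt(8)


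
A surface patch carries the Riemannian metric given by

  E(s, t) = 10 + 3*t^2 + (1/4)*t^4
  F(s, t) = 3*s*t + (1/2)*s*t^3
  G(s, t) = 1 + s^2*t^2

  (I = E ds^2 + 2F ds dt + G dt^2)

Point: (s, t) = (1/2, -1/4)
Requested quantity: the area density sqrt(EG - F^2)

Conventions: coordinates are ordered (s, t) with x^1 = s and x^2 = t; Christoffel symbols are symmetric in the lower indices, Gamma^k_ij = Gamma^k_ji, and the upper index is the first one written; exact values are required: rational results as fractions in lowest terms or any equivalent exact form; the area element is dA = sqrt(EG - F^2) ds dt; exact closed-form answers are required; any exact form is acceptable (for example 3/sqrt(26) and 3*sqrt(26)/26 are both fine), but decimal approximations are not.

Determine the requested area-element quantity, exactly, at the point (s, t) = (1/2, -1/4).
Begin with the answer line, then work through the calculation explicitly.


Answer: sqrt(EG - F^2) = 9*sqrt(129)/32

E = 10433/1024, F = -97/256, G = 65/64; EG - F^2 = 10449/1024


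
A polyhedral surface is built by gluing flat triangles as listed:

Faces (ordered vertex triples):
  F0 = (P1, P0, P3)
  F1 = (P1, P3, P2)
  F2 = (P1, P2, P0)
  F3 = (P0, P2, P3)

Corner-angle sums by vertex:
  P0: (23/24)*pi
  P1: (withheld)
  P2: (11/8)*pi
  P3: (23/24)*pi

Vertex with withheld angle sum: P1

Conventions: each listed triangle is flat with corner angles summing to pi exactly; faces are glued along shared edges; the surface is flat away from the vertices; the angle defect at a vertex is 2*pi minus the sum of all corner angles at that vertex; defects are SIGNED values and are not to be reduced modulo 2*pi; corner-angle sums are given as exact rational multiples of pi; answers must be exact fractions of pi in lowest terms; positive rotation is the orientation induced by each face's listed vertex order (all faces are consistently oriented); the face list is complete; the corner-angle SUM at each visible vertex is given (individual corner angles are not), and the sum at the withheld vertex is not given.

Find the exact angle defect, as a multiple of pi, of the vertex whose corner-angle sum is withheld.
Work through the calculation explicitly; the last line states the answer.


V = 4, E = 6, F = 4; chi = V - E + F = 2
Gauss-Bonnet: total defect = 2*pi*chi = 4*pi; visible defects sum to (65/24)*pi

Answer: defect(P1) = (31/24)*pi


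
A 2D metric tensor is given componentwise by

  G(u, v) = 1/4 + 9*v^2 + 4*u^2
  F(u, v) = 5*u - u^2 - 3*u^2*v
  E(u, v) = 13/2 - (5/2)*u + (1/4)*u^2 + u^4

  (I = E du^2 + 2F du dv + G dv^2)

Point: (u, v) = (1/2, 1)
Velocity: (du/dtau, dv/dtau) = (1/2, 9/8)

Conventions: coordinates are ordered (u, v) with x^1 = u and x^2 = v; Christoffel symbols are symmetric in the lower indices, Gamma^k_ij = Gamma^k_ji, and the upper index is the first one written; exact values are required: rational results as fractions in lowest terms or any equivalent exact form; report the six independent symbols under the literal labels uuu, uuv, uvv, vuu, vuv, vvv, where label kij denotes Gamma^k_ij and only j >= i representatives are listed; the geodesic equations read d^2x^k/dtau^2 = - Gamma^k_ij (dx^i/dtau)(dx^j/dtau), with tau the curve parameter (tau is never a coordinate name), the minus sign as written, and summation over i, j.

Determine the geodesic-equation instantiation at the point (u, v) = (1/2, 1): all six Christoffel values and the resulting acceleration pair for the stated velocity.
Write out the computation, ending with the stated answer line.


E = 43/8, F = 3/2, G = 41/4 at the point
E_u = -7/4, E_v = 0, F_u = 1, F_v = -3/4, G_u = 4, G_v = 18
EG - F^2 = 1691/32;  g^inv = (32/1691) * [[41/4, -3/2], [-3/2, 43/8]]
first-kind symbols [ij,l] = (1/2)(d_i g_jl + d_j g_il - d_l g_ij): [uu,u] = E_u/2 = -7/8, [uu,v] = F_u - E_v/2 = 1, [uv,u] = E_v/2 = 0, [uv,v] = G_u/2 = 2, [vv,u] = F_v - G_u/2 = -11/4, [vv,v] = G_v/2 = 9
Gamma^u_ij = (G*[ij,u] - F*[ij,v])/(EG - F^2), Gamma^v_ij = (E*[ij,v] - F*[ij,u])/(EG - F^2)
Gamma_uuu = -335/1691, Gamma_uuv = -96/1691, Gamma_uvv = -1334/1691, Gamma_vuu = 214/1691, Gamma_vuv = 344/1691, Gamma_vvv = 1680/1691
d^2u/dtau^2 = -(Gamma_uuu*(1/2)^2 + 2*Gamma_uuv*(1/2)*(9/8) + Gamma_uvv*(9/8)^2) = 60163/54112
d^2v/dtau^2 = -(Gamma_vuu*(1/2)^2 + 2*Gamma_vuv*(1/2)*(9/8) + Gamma_vvv*(9/8)^2) = -10267/6764

Answer: Gamma_uuu = -335/1691, Gamma_uuv = -96/1691, Gamma_uvv = -1334/1691, Gamma_vuu = 214/1691, Gamma_vuv = 344/1691, Gamma_vvv = 1680/1691; accelerations (d^2u/dtau^2, d^2v/dtau^2) = (60163/54112, -10267/6764)


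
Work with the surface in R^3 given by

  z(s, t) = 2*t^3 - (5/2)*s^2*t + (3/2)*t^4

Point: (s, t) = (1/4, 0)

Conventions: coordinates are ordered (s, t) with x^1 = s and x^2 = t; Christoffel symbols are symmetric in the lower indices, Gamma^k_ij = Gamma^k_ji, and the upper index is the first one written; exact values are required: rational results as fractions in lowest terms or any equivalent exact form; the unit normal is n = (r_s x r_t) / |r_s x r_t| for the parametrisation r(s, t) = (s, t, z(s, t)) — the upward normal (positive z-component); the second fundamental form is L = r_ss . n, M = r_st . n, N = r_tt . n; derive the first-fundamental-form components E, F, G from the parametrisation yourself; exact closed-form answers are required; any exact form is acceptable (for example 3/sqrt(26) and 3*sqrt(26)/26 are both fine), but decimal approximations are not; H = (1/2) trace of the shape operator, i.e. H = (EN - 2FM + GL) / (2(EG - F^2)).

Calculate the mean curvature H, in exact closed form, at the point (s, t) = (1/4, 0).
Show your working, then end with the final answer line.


z_s = 0, z_t = -5/32, z_ss = 0, z_st = -5/4, z_tt = 0
E = 1, F = 0, G = 1049/1024; answer radicand W^2 = 1049/1024
unnormalised second-form numerators: l = 0, m = -5/4, n = 0; L = l/sqrt(1049/1024), and similarly M = m/sqrt(W^2), N = n/sqrt(W^2)
H = (E*n - 2*F*m + G*l) / (2*(EG - F^2)*sqrt(W^2)); E*n - 2*F*m + G*l = 0, EG - F^2 = 1049/1024, so H = (0)/sqrt(1049/1024)

Answer: H = 0


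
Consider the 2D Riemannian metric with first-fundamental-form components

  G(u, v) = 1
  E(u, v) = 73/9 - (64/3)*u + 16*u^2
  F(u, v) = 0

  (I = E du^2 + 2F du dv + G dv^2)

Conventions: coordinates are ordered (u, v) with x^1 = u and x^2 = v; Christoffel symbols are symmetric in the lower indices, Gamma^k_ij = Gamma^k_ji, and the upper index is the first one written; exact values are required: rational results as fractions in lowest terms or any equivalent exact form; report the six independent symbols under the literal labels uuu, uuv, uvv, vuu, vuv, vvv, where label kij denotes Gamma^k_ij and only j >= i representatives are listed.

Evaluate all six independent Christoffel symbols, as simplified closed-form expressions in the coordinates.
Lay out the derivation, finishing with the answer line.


E = 73/9 - (64/3)*u + 16*u^2; F = 0; G = 1
Gamma^k_ij = (1/2) g^{kl} (d_i g_jl + d_j g_il - d_l g_ij), with g^inv = (1/(EG-F^2)) [[G, -F], [-F, E]]
first partials: E_u = -64/3 + 32*u, E_v = 0, F_u = 0, F_v = 0, G_u = 0, G_v = 0
D = EG - F^2 = 73/9 - (64/3)*u + 16*u^2
expanded: Gamma^u_uu = (G E_u - 2F F_u + F E_v)/(2D), Gamma^u_uv = (G E_v - F G_u)/(2D), Gamma^u_vv = (2G F_v - G G_u - F G_v)/(2D), Gamma^v_uu = (2E F_u - E E_v - F E_u)/(2D), Gamma^v_uv = (E G_u - F E_v)/(2D), Gamma^v_vv = (E G_v - 2F F_v + F G_u)/(2D); substitute and cancel common factors

Answer: Gamma_uuu = (144*u - 96)/(144*u^2 - 192*u + 73), Gamma_uuv = 0, Gamma_uvv = 0, Gamma_vuu = 0, Gamma_vuv = 0, Gamma_vvv = 0


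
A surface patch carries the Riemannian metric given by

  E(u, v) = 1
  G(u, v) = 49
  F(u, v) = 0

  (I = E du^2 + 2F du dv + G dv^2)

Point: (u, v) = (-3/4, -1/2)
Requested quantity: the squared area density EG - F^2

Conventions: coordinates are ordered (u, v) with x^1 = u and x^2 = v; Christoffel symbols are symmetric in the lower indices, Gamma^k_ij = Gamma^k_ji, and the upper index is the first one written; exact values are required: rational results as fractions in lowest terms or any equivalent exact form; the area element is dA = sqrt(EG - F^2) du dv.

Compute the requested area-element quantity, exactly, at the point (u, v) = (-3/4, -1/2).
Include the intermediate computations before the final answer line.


E = 1, F = 0, G = 49; EG - F^2 = 49

Answer: EG - F^2 = 49


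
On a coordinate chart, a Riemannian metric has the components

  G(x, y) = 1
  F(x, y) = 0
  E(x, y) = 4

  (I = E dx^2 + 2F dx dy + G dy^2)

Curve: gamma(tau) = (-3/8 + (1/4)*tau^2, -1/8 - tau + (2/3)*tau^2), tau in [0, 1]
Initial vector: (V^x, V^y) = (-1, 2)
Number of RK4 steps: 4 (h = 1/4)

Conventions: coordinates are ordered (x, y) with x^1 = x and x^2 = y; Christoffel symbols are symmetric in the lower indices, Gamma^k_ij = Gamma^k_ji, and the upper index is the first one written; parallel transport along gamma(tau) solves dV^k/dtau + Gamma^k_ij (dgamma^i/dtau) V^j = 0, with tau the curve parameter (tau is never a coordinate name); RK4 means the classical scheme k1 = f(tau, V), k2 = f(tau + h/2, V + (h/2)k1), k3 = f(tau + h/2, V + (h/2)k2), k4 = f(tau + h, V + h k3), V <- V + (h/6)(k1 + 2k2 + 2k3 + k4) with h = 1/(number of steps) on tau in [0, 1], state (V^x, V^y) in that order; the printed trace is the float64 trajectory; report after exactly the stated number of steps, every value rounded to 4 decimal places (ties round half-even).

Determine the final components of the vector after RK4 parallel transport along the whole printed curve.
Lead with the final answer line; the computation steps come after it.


Answer: V^x = -1.0000, V^y = 2.0000

gamma'(tau) = ((1/2)*tau, -1 + (4/3)*tau); f(tau, V)^k = -Gamma^k_ij(gamma(tau)) gamma'^i(tau) V^j; h = 1/4; intermediate values shown to 6 dp
curve data and Christoffel symbols at the stage parameters:
  tau = 0.000000: gamma = (-0.375000, -0.125000), gamma' = (0.000000, -1.000000); Gamma_xxx = 0.000000, Gamma_xxy = 0.000000, Gamma_xyy = 0.000000, Gamma_yxx = 0.000000, Gamma_yxy = 0.000000, Gamma_yyy = 0.000000
  tau = 0.125000: gamma = (-0.371094, -0.239583), gamma' = (0.062500, -0.833333); Gamma_xxx = 0.000000, Gamma_xxy = 0.000000, Gamma_xyy = 0.000000, Gamma_yxx = 0.000000, Gamma_yxy = 0.000000, Gamma_yyy = 0.000000
  tau = 0.250000: gamma = (-0.359375, -0.333333), gamma' = (0.125000, -0.666667); Gamma_xxx = 0.000000, Gamma_xxy = 0.000000, Gamma_xyy = 0.000000, Gamma_yxx = 0.000000, Gamma_yxy = 0.000000, Gamma_yyy = 0.000000
  tau = 0.375000: gamma = (-0.339844, -0.406250), gamma' = (0.187500, -0.500000); Gamma_xxx = 0.000000, Gamma_xxy = 0.000000, Gamma_xyy = 0.000000, Gamma_yxx = 0.000000, Gamma_yxy = 0.000000, Gamma_yyy = 0.000000
  tau = 0.500000: gamma = (-0.312500, -0.458333), gamma' = (0.250000, -0.333333); Gamma_xxx = 0.000000, Gamma_xxy = 0.000000, Gamma_xyy = 0.000000, Gamma_yxx = 0.000000, Gamma_yxy = 0.000000, Gamma_yyy = 0.000000
  tau = 0.625000: gamma = (-0.277344, -0.489583), gamma' = (0.312500, -0.166667); Gamma_xxx = 0.000000, Gamma_xxy = 0.000000, Gamma_xyy = 0.000000, Gamma_yxx = 0.000000, Gamma_yxy = 0.000000, Gamma_yyy = 0.000000
  tau = 0.750000: gamma = (-0.234375, -0.500000), gamma' = (0.375000, 0.000000); Gamma_xxx = 0.000000, Gamma_xxy = 0.000000, Gamma_xyy = 0.000000, Gamma_yxx = 0.000000, Gamma_yxy = 0.000000, Gamma_yyy = 0.000000
  tau = 0.875000: gamma = (-0.183594, -0.489583), gamma' = (0.437500, 0.166667); Gamma_xxx = 0.000000, Gamma_xxy = 0.000000, Gamma_xyy = 0.000000, Gamma_yxx = 0.000000, Gamma_yxy = 0.000000, Gamma_yyy = 0.000000
  tau = 1.000000: gamma = (-0.125000, -0.458333), gamma' = (0.500000, 0.333333); Gamma_xxx = 0.000000, Gamma_xxy = 0.000000, Gamma_xyy = 0.000000, Gamma_yxx = 0.000000, Gamma_yxy = 0.000000, Gamma_yyy = 0.000000
step 0: V^x = -1.0000, V^y = 2.0000
step 1: k1 = (0.000000, 0.000000), k2 = (0.000000, 0.000000), k3 = (0.000000, 0.000000), k4 = (0.000000, 0.000000); V <- V + (h/6)(k1 + 2k2 + 2k3 + k4): V^x = -1.0000, V^y = 2.0000
step 2: k1 = (0.000000, 0.000000), k2 = (0.000000, 0.000000), k3 = (0.000000, 0.000000), k4 = (0.000000, 0.000000); V <- V + (h/6)(k1 + 2k2 + 2k3 + k4): V^x = -1.0000, V^y = 2.0000
step 3: k1 = (0.000000, 0.000000), k2 = (0.000000, 0.000000), k3 = (0.000000, 0.000000), k4 = (0.000000, 0.000000); V <- V + (h/6)(k1 + 2k2 + 2k3 + k4): V^x = -1.0000, V^y = 2.0000
step 4: k1 = (0.000000, 0.000000), k2 = (0.000000, 0.000000), k3 = (0.000000, 0.000000), k4 = (0.000000, 0.000000); V <- V + (h/6)(k1 + 2k2 + 2k3 + k4): V^x = -1.0000, V^y = 2.0000


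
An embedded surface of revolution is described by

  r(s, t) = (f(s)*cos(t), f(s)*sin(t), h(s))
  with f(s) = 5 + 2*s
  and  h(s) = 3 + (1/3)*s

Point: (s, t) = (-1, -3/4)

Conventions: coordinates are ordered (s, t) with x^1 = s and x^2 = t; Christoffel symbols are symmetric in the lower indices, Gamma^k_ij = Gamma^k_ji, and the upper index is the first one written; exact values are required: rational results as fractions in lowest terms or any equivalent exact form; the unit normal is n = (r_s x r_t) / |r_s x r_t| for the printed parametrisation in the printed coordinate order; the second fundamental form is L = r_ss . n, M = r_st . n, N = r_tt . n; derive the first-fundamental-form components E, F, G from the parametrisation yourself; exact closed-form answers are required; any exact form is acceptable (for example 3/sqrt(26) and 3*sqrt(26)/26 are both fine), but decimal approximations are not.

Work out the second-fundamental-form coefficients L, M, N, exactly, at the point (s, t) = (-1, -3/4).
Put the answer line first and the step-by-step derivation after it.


Answer: L = 0, M = 0, N = 3*sqrt(37)/37

f = 3, f' = 2, f'' = 0, h' = 1/3, h'' = 0
E = 37/9, F = 0, G = 9; answer radicand W^2 = 37/9
unnormalised second-form numerators: l = 0, m = 0, n = 1; L = l/sqrt(37/9), and similarly M = m/sqrt(W^2), N = n/sqrt(W^2)


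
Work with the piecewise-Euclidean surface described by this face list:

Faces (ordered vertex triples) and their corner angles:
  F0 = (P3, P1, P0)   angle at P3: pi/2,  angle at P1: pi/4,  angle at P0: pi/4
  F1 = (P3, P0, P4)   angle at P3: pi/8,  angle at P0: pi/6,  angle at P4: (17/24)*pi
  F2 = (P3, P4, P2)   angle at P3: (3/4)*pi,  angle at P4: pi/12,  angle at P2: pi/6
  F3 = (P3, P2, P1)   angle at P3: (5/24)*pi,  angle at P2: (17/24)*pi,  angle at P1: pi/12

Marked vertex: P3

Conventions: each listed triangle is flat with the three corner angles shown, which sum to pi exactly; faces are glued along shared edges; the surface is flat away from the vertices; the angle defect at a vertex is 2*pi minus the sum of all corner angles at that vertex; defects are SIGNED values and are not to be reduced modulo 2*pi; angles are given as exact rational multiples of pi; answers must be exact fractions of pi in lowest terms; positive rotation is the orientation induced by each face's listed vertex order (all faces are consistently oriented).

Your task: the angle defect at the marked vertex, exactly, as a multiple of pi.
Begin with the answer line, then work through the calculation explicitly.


Answer: defect(P3) = (5/12)*pi

Sum of corner angles at P3: (19/12)*pi
defect = 2*pi - (19/12)*pi


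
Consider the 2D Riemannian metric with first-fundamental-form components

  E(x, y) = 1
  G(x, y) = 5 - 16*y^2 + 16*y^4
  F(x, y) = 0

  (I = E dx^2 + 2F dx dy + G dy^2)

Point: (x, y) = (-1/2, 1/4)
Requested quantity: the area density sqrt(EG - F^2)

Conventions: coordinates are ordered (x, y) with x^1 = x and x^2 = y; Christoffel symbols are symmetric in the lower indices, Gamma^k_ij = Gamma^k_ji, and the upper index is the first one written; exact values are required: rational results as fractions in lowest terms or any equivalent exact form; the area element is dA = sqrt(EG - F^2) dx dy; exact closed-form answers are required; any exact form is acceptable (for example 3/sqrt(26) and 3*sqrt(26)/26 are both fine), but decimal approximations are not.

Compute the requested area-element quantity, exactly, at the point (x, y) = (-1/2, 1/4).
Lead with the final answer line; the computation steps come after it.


Answer: sqrt(EG - F^2) = sqrt(65)/4

E = 1, F = 0, G = 65/16; EG - F^2 = 65/16


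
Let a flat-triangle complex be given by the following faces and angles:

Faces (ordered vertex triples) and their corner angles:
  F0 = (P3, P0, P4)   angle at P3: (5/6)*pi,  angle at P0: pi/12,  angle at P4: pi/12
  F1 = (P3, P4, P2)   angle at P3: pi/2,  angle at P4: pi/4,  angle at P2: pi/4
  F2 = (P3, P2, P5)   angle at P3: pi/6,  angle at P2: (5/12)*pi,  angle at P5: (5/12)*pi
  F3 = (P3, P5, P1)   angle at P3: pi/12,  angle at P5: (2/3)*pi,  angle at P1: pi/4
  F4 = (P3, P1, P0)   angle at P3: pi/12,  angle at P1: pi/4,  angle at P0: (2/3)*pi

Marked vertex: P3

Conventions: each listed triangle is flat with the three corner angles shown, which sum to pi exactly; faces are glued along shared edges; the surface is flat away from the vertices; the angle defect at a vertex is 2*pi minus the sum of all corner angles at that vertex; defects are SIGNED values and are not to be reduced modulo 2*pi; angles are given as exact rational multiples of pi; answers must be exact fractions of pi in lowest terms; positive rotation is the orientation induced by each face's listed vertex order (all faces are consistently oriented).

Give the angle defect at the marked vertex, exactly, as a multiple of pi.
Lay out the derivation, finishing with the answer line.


Sum of corner angles at P3: (5/3)*pi
defect = 2*pi - (5/3)*pi

Answer: defect(P3) = pi/3


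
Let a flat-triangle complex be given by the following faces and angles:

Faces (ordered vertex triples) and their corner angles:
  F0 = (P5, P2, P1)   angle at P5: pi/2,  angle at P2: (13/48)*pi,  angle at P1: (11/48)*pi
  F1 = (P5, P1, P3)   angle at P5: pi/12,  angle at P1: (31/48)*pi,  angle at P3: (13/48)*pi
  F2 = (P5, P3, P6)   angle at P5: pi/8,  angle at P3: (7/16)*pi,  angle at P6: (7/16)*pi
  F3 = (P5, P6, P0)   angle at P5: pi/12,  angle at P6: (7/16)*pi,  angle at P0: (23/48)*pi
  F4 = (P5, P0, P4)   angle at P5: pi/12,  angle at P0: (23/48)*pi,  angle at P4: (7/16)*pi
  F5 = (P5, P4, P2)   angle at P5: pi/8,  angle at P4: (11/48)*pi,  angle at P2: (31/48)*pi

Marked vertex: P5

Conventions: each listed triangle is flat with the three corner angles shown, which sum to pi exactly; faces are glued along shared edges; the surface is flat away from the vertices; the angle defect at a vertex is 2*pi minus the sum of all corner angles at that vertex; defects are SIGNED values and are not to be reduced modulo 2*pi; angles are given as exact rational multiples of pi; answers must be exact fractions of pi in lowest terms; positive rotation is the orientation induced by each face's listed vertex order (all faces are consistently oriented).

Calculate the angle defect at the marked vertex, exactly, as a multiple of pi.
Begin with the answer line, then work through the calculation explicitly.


Answer: defect(P5) = pi

Sum of corner angles at P5: pi
defect = 2*pi - pi


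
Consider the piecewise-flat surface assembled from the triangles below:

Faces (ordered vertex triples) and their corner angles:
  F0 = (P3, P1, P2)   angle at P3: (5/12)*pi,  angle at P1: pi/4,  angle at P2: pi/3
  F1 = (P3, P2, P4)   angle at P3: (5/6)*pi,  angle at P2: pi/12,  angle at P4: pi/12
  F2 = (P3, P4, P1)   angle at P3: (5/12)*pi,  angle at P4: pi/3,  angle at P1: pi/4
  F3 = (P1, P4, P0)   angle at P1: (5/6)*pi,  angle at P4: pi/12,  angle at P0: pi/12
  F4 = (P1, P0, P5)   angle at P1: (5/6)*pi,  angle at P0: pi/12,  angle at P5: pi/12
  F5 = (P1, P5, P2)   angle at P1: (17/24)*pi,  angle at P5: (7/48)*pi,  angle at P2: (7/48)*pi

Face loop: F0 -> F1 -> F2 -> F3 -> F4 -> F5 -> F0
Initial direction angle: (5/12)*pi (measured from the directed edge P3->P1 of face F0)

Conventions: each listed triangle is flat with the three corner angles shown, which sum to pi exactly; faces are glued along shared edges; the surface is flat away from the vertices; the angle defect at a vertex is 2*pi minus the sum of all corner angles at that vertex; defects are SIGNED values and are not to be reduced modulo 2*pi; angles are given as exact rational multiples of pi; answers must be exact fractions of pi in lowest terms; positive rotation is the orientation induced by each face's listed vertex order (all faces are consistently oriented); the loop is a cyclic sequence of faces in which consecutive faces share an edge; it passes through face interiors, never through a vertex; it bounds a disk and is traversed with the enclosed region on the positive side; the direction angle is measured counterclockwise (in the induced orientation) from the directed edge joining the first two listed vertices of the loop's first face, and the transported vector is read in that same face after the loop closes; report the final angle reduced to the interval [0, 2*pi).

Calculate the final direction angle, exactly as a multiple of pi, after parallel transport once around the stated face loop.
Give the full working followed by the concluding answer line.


enclosed vertex P1: corner angles sum to (23/8)*pi, defect = 2*pi - (23/8)*pi = (-7/8)*pi
enclosed vertex P3: corner angles sum to (5/3)*pi, defect = 2*pi - (5/3)*pi = pi/3
holonomy = initial angle + sum of enclosed defects (mod 2*pi), positive in the induced orientation
final angle = (5/12)*pi - (13/24)*pi = (15/8)*pi (mod 2*pi)

Answer: final direction angle = (15/8)*pi


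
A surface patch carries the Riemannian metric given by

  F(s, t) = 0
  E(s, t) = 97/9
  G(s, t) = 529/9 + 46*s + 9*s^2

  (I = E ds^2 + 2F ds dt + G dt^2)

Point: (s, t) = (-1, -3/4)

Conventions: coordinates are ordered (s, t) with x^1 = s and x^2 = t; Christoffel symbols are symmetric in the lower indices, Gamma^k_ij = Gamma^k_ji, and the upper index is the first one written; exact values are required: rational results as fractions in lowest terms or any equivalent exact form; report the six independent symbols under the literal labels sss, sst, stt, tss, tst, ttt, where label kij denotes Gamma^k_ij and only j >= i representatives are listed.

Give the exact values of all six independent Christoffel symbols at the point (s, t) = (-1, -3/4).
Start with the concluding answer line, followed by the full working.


Answer: Gamma_sss = 0, Gamma_sst = 0, Gamma_stt = -126/97, Gamma_tss = 0, Gamma_tst = 9/14, Gamma_ttt = 0

E = 97/9, F = 0, G = 196/9 at the point
E_s = 0, E_t = 0, F_s = 0, F_t = 0, G_s = 28, G_t = 0
EG - F^2 = 19012/81;  g^inv = (81/19012) * [[196/9, 0], [0, 97/9]]
first-kind symbols [ij,l] = (1/2)(d_i g_jl + d_j g_il - d_l g_ij): [ss,s] = E_s/2 = 0, [ss,t] = F_s - E_t/2 = 0, [st,s] = E_t/2 = 0, [st,t] = G_s/2 = 14, [tt,s] = F_t - G_s/2 = -14, [tt,t] = G_t/2 = 0
Gamma^s_ij = (G*[ij,s] - F*[ij,t])/(EG - F^2), Gamma^t_ij = (E*[ij,t] - F*[ij,s])/(EG - F^2)


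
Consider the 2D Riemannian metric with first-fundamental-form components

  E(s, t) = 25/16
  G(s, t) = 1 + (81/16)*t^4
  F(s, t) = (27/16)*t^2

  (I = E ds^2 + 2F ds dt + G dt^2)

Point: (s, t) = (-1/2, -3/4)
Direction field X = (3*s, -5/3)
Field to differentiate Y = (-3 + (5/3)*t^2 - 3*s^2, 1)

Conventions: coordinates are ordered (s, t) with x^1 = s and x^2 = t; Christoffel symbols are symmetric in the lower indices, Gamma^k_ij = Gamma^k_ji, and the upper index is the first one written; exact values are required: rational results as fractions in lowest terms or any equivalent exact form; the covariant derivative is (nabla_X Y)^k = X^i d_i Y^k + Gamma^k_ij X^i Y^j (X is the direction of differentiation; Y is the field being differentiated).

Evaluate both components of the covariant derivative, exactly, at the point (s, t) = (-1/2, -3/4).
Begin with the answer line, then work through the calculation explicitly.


Answer: (nabla_X Y)^s = 38879/38883, (nabla_X Y)^t = 29160/12961

E = 25/16, F = 243/256, G = 10657/4096 at the point
E_s = 0, E_t = 0, F_s = 0, F_t = -81/32, G_s = 0, G_t = -2187/256
EG - F^2 = 12961/4096;  g^inv = (4096/12961) * [[10657/4096, -243/256], [-243/256, 25/16]]
first-kind symbols [ij,l] = (1/2)(d_i g_jl + d_j g_il - d_l g_ij): [ss,s] = E_s/2 = 0, [ss,t] = F_s - E_t/2 = 0, [st,s] = E_t/2 = 0, [st,t] = G_s/2 = 0, [tt,s] = F_t - G_s/2 = -81/32, [tt,t] = G_t/2 = -2187/512
Gamma^s_ij = (G*[ij,s] - F*[ij,t])/(EG - F^2), Gamma^t_ij = (E*[ij,t] - F*[ij,s])/(EG - F^2)
Gamma_sss = 0, Gamma_sst = 0, Gamma_stt = -10368/12961, Gamma_tss = 0, Gamma_tst = 0, Gamma_ttt = -17496/12961
X = (-3/2, -5/3), Y = (-45/16, 1) at the point
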